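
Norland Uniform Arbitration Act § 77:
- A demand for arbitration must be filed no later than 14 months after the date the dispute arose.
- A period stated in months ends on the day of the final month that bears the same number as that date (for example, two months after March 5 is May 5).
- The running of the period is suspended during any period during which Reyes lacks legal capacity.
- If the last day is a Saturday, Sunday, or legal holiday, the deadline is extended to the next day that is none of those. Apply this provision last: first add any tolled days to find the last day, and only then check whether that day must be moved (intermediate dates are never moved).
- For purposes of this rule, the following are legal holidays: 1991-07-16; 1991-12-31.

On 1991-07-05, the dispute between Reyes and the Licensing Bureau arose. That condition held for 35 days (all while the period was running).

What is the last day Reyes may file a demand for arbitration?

14 months after 1991-07-05 is September 5, 1992.
Tolling adds 35 days: September 5, 1992 + 35 days = October 10, 1992.
October 10, 1992 is Saturday; October 11, 1992 is Sunday. The next qualifying day is October 12, 1992.

October 12, 1992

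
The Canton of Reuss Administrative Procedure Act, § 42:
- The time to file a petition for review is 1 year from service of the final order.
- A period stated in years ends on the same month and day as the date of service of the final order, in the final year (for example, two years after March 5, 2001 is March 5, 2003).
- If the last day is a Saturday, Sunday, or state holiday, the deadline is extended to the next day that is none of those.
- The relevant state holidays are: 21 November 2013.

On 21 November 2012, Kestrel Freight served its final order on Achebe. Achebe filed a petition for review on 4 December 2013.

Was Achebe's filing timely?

No

1 year after 21 November 2012 is November 21, 2013.
November 21, 2013 is a listed holiday. The next qualifying day is November 22, 2013.
The deadline is November 22, 2013; the filing on December 4, 2013 is after that date.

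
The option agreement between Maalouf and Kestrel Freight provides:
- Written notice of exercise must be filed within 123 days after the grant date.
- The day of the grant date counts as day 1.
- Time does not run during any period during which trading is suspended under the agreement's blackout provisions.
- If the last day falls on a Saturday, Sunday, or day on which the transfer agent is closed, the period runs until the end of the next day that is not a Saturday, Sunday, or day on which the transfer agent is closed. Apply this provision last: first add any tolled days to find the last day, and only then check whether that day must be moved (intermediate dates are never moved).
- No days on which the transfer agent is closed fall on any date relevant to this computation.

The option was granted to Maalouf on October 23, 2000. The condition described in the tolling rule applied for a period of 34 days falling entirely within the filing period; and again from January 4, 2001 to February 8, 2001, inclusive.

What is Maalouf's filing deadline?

May 3, 2001

Counting October 23, 2000 as day 1, day 123 is February 22, 2001.
Tolling adds 34 days: February 22, 2001 + 34 days = March 28, 2001.
From January 4, 2001 through February 8, 2001 inclusive is 36 days; tolling adds 36 days: March 28, 2001 + 36 days = May 3, 2001.
May 3, 2001 is a Thursday and not a day on which the transfer agent is closed, so no extension applies.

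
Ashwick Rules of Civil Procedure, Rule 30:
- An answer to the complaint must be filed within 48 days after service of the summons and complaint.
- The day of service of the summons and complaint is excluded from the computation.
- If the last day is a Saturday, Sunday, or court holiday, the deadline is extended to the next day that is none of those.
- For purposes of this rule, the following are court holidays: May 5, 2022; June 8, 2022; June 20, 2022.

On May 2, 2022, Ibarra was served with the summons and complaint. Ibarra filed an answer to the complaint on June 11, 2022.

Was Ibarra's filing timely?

48 days after May 2, 2022 is June 19, 2022.
June 19, 2022 is Sunday; June 20, 2022 is a listed holiday. The next qualifying day is June 21, 2022.
The deadline is June 21, 2022; the filing on June 11, 2022 is on or before that date.

Yes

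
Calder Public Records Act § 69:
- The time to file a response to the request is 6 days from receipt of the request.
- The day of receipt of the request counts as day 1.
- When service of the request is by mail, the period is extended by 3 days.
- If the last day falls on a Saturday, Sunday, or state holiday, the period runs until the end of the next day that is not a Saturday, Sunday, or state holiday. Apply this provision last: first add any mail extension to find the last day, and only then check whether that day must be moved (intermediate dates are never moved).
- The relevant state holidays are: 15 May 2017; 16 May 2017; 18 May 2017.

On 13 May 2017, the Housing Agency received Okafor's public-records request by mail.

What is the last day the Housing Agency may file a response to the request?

Counting 13 May 2017 as day 1, day 6 is May 18, 2017.
Service was by mail, adding 3 days: May 18, 2017 + 3 days = May 21, 2017.
May 21, 2017 is Sunday. The next qualifying day is May 22, 2017.

May 22, 2017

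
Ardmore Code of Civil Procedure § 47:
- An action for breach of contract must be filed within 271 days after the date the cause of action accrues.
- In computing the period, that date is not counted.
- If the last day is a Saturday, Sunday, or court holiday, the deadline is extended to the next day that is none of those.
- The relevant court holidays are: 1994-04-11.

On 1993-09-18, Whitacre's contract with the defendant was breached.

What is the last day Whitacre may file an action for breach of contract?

271 days after 1993-09-18 is June 16, 1994.
June 16, 1994 is a Thursday and not a court holiday, so no extension applies.

June 16, 1994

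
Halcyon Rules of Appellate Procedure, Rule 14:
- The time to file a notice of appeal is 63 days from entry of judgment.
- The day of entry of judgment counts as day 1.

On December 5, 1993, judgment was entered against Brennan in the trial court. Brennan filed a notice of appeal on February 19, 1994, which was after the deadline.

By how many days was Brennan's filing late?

Counting December 5, 1993 as day 1, day 63 is February 5, 1994.
The deadline is February 5, 1994; from February 5, 1994 to February 19, 1994 is 14 days.

14 days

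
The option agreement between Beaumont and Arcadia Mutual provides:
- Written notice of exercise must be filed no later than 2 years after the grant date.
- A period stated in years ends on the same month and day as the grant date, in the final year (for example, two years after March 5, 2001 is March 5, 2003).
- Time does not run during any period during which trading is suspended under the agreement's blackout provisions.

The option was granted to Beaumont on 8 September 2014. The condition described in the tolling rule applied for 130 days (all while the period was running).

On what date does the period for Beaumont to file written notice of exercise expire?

2 years after 8 September 2014 is September 8, 2016.
Tolling adds 130 days: September 8, 2016 + 130 days = January 16, 2017.

January 16, 2017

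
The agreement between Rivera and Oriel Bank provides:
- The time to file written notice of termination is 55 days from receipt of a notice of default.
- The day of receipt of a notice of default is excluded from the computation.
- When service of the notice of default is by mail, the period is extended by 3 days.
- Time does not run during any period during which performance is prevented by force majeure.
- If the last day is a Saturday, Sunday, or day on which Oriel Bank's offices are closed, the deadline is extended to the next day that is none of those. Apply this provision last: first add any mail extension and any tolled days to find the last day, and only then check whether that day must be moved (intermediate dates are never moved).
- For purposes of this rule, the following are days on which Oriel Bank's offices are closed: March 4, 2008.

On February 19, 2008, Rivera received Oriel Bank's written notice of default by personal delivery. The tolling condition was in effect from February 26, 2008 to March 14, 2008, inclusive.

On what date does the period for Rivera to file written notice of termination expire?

55 days after February 19, 2008 is April 14, 2008.
Service was not by mail, so no mail extension applies.
From February 26, 2008 through March 14, 2008 inclusive is 18 days; tolling adds 18 days: April 14, 2008 + 18 days = May 2, 2008.
May 2, 2008 is a Friday and not a day on which Oriel Bank's offices are closed, so no extension applies.

May 2, 2008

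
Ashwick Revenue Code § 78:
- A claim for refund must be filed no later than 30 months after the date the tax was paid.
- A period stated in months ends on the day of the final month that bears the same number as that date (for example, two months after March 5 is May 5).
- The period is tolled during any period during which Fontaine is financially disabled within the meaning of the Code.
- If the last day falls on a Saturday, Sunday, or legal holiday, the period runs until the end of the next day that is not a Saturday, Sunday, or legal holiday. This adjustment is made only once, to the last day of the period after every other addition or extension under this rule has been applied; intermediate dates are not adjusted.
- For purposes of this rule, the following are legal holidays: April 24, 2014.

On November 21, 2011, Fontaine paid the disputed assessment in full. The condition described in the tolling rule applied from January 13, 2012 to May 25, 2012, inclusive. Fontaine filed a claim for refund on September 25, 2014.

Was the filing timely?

30 months after November 21, 2011 is May 21, 2014.
From January 13, 2012 through May 25, 2012 inclusive is 134 days; tolling adds 134 days: May 21, 2014 + 134 days = October 2, 2014.
October 2, 2014 is a Thursday and not a legal holiday, so no extension applies.
The deadline is October 2, 2014; the filing on September 25, 2014 is on or before that date.

Yes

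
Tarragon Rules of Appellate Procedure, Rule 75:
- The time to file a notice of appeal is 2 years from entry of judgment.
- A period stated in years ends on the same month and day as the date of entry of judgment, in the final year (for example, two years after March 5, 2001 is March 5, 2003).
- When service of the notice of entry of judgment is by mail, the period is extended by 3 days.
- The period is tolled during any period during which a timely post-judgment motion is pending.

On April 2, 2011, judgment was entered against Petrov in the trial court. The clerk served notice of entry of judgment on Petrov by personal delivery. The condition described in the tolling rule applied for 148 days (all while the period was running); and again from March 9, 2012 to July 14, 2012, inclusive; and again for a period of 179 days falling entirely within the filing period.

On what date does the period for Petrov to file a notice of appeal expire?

2 years after April 2, 2011 is April 2, 2013.
Service was not by mail, so no mail extension applies.
Tolling adds 148 days: April 2, 2013 + 148 days = August 28, 2013.
From March 9, 2012 through July 14, 2012 inclusive is 128 days; tolling adds 128 days: August 28, 2013 + 128 days = January 3, 2014.
Tolling adds 179 days: January 3, 2014 + 179 days = July 1, 2014.

July 1, 2014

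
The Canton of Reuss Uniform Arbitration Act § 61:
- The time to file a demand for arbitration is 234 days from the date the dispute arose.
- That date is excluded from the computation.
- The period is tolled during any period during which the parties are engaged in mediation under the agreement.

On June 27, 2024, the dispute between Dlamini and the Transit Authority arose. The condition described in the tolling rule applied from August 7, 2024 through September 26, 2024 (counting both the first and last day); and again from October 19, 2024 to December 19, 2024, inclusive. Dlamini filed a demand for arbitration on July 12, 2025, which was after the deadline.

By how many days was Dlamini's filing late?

33 days

234 days after June 27, 2024 is February 16, 2025.
From August 7, 2024 through September 26, 2024 inclusive is 51 days; tolling adds 51 days: February 16, 2025 + 51 days = April 8, 2025.
From October 19, 2024 through December 19, 2024 inclusive is 62 days; tolling adds 62 days: April 8, 2025 + 62 days = June 9, 2025.
The deadline is June 9, 2025; from June 9, 2025 to July 12, 2025 is 33 days.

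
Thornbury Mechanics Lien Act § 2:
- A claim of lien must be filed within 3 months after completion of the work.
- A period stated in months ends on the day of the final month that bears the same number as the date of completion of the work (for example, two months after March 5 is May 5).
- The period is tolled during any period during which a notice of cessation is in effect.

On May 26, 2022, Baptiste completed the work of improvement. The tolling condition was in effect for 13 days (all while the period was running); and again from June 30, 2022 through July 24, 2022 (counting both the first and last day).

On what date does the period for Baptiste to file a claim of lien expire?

3 months after May 26, 2022 is August 26, 2022.
Tolling adds 13 days: August 26, 2022 + 13 days = September 8, 2022.
From June 30, 2022 through July 24, 2022 inclusive is 25 days; tolling adds 25 days: September 8, 2022 + 25 days = October 3, 2022.

October 3, 2022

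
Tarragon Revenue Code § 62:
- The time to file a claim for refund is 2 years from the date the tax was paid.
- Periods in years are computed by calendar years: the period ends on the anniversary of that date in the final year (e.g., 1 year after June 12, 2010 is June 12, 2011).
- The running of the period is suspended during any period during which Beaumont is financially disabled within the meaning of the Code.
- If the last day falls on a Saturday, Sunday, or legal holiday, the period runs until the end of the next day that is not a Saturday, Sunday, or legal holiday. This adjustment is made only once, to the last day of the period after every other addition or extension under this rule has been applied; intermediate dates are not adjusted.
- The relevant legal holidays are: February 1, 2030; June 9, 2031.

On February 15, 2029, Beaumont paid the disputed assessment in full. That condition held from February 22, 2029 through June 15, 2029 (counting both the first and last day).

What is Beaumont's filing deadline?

2 years after February 15, 2029 is February 15, 2031.
From February 22, 2029 through June 15, 2029 inclusive is 114 days; tolling adds 114 days: February 15, 2031 + 114 days = June 9, 2031.
June 9, 2031 is a listed holiday. The next qualifying day is June 10, 2031.

June 10, 2031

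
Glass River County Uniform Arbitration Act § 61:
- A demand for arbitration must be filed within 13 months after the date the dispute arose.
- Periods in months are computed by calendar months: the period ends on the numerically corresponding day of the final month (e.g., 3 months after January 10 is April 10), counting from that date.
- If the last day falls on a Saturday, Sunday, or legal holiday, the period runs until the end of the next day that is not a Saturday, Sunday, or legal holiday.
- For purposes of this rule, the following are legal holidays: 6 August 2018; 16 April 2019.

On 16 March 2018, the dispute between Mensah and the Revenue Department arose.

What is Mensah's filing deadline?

13 months after 16 March 2018 is April 16, 2019.
April 16, 2019 is a listed holiday. The next qualifying day is April 17, 2019.

April 17, 2019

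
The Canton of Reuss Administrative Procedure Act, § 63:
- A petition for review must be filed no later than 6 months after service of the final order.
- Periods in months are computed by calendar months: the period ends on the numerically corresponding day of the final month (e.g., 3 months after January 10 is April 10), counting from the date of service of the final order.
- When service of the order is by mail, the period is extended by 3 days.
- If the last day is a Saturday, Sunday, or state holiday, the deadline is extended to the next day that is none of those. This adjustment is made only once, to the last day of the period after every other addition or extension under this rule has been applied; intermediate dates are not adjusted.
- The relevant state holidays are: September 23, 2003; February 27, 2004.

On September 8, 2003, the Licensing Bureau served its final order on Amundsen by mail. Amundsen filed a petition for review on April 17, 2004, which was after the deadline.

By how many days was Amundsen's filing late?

6 months after September 8, 2003 is March 8, 2004.
Service was by mail, adding 3 days: March 8, 2004 + 3 days = March 11, 2004.
March 11, 2004 is a Thursday and not a state holiday, so no extension applies.
The deadline is March 11, 2004; from March 11, 2004 to April 17, 2004 is 37 days.

37 days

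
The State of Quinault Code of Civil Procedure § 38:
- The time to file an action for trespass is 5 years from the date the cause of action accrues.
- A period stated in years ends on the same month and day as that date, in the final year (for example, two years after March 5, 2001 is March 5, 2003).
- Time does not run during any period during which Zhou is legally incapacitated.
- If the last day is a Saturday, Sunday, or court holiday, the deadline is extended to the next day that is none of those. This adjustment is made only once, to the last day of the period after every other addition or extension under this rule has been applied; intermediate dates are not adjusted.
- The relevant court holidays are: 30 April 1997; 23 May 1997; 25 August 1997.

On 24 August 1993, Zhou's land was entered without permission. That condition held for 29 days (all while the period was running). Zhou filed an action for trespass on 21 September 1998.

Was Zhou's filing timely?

5 years after 24 August 1993 is August 24, 1998.
Tolling adds 29 days: August 24, 1998 + 29 days = September 22, 1998.
September 22, 1998 is a Tuesday and not a court holiday, so no extension applies.
The deadline is September 22, 1998; the filing on September 21, 1998 is on or before that date.

Yes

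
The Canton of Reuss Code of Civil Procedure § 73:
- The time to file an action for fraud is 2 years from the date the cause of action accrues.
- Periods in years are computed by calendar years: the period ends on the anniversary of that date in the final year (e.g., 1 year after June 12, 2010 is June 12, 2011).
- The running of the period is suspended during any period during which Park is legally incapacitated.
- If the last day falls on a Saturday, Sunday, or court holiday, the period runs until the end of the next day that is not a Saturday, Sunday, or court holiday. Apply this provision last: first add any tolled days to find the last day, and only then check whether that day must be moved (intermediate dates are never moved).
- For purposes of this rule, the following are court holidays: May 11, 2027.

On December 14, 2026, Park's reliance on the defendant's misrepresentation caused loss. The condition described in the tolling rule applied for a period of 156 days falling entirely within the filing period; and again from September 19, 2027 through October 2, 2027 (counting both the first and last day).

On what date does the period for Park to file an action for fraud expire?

June 4, 2029

2 years after December 14, 2026 is December 14, 2028.
Tolling adds 156 days: December 14, 2028 + 156 days = May 19, 2029.
From September 19, 2027 through October 2, 2027 inclusive is 14 days; tolling adds 14 days: May 19, 2029 + 14 days = June 2, 2029.
June 2, 2029 is Saturday; June 3, 2029 is Sunday. The next qualifying day is June 4, 2029.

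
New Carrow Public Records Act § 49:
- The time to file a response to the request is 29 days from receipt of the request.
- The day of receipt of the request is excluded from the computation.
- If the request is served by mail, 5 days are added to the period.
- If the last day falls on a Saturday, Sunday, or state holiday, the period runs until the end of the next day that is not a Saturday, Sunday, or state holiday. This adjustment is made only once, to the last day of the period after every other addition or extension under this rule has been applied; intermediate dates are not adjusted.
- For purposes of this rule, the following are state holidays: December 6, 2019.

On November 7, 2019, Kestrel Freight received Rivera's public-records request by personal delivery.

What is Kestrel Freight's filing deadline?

29 days after November 7, 2019 is December 6, 2019.
Service was not by mail, so no mail extension applies.
December 6, 2019 is a listed holiday; December 7, 2019 is Saturday; December 8, 2019 is Sunday. The next qualifying day is December 9, 2019.

December 9, 2019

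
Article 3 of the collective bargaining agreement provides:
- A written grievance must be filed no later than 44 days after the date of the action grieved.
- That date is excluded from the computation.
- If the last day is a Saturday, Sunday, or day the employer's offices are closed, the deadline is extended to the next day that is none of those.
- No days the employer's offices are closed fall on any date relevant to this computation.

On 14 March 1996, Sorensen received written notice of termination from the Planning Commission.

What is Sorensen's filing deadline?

April 29, 1996

44 days after 14 March 1996 is April 27, 1996.
April 27, 1996 is Saturday; April 28, 1996 is Sunday. The next qualifying day is April 29, 1996.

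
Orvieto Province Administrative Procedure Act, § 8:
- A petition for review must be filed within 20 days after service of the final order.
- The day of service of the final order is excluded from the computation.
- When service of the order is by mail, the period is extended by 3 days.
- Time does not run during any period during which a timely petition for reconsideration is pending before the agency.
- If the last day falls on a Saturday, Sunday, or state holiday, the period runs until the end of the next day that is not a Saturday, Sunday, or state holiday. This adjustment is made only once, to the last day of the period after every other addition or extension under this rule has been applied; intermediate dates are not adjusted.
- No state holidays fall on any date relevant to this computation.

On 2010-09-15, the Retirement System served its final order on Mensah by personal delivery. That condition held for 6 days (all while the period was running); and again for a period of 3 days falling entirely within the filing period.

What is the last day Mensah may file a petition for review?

October 14, 2010

20 days after 2010-09-15 is October 5, 2010.
Service was not by mail, so no mail extension applies.
Tolling adds 6 days: October 5, 2010 + 6 days = October 11, 2010.
Tolling adds 3 days: October 11, 2010 + 3 days = October 14, 2010.
October 14, 2010 is a Thursday and not a state holiday, so no extension applies.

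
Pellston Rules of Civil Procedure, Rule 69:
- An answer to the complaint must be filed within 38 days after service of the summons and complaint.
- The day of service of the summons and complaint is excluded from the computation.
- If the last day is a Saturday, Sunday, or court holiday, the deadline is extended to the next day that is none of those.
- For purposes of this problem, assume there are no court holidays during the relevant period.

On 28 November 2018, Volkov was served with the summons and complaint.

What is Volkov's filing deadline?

38 days after 28 November 2018 is January 5, 2019.
January 5, 2019 is Saturday; January 6, 2019 is Sunday. The next qualifying day is January 7, 2019.

January 7, 2019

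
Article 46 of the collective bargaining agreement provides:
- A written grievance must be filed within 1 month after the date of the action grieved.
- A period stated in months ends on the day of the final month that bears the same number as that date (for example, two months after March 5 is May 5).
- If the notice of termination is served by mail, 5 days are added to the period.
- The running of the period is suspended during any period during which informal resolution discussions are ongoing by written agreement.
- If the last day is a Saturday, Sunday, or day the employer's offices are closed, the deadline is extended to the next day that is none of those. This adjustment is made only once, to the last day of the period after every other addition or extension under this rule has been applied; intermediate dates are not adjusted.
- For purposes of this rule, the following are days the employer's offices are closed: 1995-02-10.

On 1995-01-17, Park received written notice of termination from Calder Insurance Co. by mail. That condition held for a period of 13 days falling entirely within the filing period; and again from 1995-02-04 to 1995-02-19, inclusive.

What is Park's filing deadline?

1 month after 1995-01-17 is February 17, 1995.
Service was by mail, adding 5 days: February 17, 1995 + 5 days = February 22, 1995.
Tolling adds 13 days: February 22, 1995 + 13 days = March 7, 1995.
From February 4, 1995 through February 19, 1995 inclusive is 16 days; tolling adds 16 days: March 7, 1995 + 16 days = March 23, 1995.
March 23, 1995 is a Thursday and not a day the employer's offices are closed, so no extension applies.

March 23, 1995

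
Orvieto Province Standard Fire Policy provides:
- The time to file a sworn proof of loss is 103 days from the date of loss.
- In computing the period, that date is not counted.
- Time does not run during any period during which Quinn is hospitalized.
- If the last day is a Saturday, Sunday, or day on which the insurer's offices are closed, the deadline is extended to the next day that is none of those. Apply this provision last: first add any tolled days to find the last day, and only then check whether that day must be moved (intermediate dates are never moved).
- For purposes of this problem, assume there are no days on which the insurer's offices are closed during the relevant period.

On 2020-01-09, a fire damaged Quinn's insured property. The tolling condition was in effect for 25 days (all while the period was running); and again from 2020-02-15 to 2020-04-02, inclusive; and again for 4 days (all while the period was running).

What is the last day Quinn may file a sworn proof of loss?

July 7, 2020

103 days after 2020-01-09 is April 21, 2020.
Tolling adds 25 days: April 21, 2020 + 25 days = May 16, 2020.
From February 15, 2020 through April 2, 2020 inclusive is 48 days; tolling adds 48 days: May 16, 2020 + 48 days = July 3, 2020.
Tolling adds 4 days: July 3, 2020 + 4 days = July 7, 2020.
July 7, 2020 is a Tuesday and not a day on which the insurer's offices are closed, so no extension applies.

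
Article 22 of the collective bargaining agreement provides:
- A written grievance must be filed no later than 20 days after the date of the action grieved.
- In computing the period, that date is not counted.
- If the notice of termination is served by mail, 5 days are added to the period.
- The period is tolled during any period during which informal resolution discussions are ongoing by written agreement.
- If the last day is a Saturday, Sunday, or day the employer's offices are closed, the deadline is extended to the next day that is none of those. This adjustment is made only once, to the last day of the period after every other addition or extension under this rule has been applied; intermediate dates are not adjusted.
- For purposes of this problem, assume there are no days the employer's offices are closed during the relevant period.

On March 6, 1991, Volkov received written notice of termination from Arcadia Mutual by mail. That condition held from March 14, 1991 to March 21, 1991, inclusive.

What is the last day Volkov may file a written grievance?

April 8, 1991

20 days after March 6, 1991 is March 26, 1991.
Service was by mail, adding 5 days: March 26, 1991 + 5 days = March 31, 1991.
From March 14, 1991 through March 21, 1991 inclusive is 8 days; tolling adds 8 days: March 31, 1991 + 8 days = April 8, 1991.
April 8, 1991 is a Monday and not a day the employer's offices are closed, so no extension applies.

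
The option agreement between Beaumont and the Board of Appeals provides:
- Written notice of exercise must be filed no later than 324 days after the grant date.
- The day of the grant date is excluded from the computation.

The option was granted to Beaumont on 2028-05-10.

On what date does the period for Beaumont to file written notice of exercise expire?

March 30, 2029

324 days after 2028-05-10 is March 30, 2029.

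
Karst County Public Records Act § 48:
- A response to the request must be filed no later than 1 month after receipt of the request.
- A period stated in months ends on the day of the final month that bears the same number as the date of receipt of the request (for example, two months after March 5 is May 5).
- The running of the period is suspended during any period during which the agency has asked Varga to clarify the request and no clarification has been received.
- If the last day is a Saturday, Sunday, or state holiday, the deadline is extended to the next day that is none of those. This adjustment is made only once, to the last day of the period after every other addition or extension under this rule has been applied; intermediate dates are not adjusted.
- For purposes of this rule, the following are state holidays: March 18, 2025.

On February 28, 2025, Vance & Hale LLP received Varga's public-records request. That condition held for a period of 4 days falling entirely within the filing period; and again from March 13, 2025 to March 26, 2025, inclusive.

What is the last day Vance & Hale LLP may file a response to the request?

1 month after February 28, 2025 is March 28, 2025.
Tolling adds 4 days: March 28, 2025 + 4 days = April 1, 2025.
From March 13, 2025 through March 26, 2025 inclusive is 14 days; tolling adds 14 days: April 1, 2025 + 14 days = April 15, 2025.
April 15, 2025 is a Tuesday and not a state holiday, so no extension applies.

April 15, 2025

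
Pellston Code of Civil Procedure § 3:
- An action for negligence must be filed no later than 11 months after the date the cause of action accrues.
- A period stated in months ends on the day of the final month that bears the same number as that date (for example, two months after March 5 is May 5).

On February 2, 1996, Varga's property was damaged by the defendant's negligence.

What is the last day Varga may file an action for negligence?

11 months after February 2, 1996 is January 2, 1997.

January 2, 1997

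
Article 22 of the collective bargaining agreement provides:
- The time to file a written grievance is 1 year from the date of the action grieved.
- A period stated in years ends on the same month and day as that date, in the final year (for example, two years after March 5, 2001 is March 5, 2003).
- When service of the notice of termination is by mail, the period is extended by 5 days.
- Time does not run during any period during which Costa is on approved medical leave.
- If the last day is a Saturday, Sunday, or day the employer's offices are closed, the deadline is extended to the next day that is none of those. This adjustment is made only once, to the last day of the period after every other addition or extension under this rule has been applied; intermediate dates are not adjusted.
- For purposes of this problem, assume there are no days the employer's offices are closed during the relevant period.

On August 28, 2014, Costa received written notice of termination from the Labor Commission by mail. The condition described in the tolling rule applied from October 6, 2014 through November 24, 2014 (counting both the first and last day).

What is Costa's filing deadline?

1 year after August 28, 2014 is August 28, 2015.
Service was by mail, adding 5 days: August 28, 2015 + 5 days = September 2, 2015.
From October 6, 2014 through November 24, 2014 inclusive is 50 days; tolling adds 50 days: September 2, 2015 + 50 days = October 22, 2015.
October 22, 2015 is a Thursday and not a day the employer's offices are closed, so no extension applies.

October 22, 2015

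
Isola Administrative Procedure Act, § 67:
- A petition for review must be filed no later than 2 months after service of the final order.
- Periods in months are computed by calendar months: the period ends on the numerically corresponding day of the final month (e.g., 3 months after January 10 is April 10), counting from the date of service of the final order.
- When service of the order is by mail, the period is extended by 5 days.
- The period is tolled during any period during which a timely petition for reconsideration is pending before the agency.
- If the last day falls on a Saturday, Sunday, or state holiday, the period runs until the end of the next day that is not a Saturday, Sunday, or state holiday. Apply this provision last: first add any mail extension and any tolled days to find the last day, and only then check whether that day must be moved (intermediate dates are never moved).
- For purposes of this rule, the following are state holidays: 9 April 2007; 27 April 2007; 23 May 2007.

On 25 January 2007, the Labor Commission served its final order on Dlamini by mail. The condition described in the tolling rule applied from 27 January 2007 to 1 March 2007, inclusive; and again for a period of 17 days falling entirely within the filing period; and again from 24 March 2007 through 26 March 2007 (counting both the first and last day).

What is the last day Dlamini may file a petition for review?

May 24, 2007

2 months after 25 January 2007 is March 25, 2007.
Service was by mail, adding 5 days: March 25, 2007 + 5 days = March 30, 2007.
From January 27, 2007 through March 1, 2007 inclusive is 34 days; tolling adds 34 days: March 30, 2007 + 34 days = May 3, 2007.
Tolling adds 17 days: May 3, 2007 + 17 days = May 20, 2007.
From March 24, 2007 through March 26, 2007 inclusive is 3 days; tolling adds 3 days: May 20, 2007 + 3 days = May 23, 2007.
May 23, 2007 is a listed holiday. The next qualifying day is May 24, 2007.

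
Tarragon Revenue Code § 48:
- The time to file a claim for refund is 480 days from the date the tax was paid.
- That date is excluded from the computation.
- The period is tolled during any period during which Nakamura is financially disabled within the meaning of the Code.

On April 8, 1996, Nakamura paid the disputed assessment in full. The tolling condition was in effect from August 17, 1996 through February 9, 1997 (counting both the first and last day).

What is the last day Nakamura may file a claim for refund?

480 days after April 8, 1996 is August 1, 1997.
From August 17, 1996 through February 9, 1997 inclusive is 177 days; tolling adds 177 days: August 1, 1997 + 177 days = January 25, 1998.

January 25, 1998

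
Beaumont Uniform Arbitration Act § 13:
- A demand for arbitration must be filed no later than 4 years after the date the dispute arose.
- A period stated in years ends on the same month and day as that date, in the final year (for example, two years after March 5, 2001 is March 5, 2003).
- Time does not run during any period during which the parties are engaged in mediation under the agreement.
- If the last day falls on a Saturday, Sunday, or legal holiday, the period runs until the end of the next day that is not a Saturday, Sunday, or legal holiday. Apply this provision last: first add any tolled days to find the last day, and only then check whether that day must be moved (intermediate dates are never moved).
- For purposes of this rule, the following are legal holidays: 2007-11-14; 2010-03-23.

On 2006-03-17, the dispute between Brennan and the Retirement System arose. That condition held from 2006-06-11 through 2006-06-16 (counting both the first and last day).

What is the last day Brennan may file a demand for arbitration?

4 years after 2006-03-17 is March 17, 2010.
From June 11, 2006 through June 16, 2006 inclusive is 6 days; tolling adds 6 days: March 17, 2010 + 6 days = March 23, 2010.
March 23, 2010 is a listed holiday. The next qualifying day is March 24, 2010.

March 24, 2010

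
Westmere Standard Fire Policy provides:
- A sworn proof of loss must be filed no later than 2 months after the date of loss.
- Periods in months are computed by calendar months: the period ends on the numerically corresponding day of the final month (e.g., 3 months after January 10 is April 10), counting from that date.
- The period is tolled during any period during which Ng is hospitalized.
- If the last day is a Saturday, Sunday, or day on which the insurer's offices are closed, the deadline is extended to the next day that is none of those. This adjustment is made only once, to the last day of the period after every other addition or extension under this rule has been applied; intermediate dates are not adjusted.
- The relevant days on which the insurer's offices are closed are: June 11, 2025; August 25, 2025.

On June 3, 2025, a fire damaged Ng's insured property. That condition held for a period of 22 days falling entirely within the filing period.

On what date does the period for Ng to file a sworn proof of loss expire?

2 months after June 3, 2025 is August 3, 2025.
Tolling adds 22 days: August 3, 2025 + 22 days = August 25, 2025.
August 25, 2025 is a listed holiday. The next qualifying day is August 26, 2025.

August 26, 2025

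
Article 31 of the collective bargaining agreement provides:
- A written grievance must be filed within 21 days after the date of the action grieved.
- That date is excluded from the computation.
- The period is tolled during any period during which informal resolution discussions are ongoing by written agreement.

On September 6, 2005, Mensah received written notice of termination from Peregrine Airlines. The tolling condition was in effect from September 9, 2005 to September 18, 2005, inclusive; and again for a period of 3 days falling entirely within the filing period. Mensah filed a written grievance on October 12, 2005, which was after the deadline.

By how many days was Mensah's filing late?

21 days after September 6, 2005 is September 27, 2005.
From September 9, 2005 through September 18, 2005 inclusive is 10 days; tolling adds 10 days: September 27, 2005 + 10 days = October 7, 2005.
Tolling adds 3 days: October 7, 2005 + 3 days = October 10, 2005.
The deadline is October 10, 2005; from October 10, 2005 to October 12, 2005 is 2 days.

2 days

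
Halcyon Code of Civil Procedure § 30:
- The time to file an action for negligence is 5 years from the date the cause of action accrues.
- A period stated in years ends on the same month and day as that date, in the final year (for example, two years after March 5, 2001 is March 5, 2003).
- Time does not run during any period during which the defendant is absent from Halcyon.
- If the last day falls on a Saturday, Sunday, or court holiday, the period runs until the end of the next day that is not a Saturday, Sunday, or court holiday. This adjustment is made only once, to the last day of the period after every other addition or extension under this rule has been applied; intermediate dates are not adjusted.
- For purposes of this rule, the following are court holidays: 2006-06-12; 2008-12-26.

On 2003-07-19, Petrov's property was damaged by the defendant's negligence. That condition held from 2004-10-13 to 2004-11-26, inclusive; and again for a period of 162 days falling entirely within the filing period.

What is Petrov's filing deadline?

February 11, 2009

5 years after 2003-07-19 is July 19, 2008.
From October 13, 2004 through November 26, 2004 inclusive is 45 days; tolling adds 45 days: July 19, 2008 + 45 days = September 2, 2008.
Tolling adds 162 days: September 2, 2008 + 162 days = February 11, 2009.
February 11, 2009 is a Wednesday and not a court holiday, so no extension applies.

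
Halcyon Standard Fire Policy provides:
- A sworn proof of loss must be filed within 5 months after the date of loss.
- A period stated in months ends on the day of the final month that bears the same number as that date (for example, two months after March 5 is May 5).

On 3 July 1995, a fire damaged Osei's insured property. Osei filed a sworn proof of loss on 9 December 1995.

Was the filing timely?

5 months after 3 July 1995 is December 3, 1995.
The deadline is December 3, 1995; the filing on December 9, 1995 is after that date.

No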